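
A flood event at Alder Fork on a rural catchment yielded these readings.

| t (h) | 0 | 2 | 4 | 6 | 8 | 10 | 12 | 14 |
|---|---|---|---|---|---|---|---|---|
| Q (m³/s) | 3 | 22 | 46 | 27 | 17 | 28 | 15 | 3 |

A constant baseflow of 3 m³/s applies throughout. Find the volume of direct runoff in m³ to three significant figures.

V ≈ 9.86 × 10^5 m³

Direct-runoff ordinates (Q − Q_b): 0.0, 19.0, 43.0, 24.0, 14.0, 25.0, 12.0, 0.0 m³/s.
ΣQ_DR = 137.0 m³/s.
With Δt = 2 h = 7200 s, V = ΣQ_DR · Δt = 137.0 × 7200 = 9.86 × 10^5 m³.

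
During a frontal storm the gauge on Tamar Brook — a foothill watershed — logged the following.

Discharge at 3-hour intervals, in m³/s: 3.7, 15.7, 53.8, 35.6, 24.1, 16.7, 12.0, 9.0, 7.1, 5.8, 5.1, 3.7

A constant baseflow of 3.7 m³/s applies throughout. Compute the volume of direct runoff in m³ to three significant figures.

Direct-runoff ordinates (Q − Q_b): 0.0, 12.0, 50.1, 31.9, 20.4, 13.0, 8.3, 5.3, 3.4, 2.1, 1.4, 0.0 m³/s.
ΣQ_DR = 147.9 m³/s.
With Δt = 3 h = 10800 s, V = ΣQ_DR · Δt = 147.9 × 10800 = 1.60 × 10^6 m³.

V ≈ 1.60 × 10^6 m³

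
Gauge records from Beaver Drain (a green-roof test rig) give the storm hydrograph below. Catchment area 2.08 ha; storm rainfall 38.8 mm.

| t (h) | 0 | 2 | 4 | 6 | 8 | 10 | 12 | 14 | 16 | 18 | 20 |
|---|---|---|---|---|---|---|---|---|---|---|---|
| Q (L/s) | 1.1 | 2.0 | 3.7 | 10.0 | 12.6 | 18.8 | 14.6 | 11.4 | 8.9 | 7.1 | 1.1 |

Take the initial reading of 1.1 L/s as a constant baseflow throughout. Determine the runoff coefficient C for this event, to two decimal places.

ΣQ_DR = 79.20 L/s; V = ΣQ_DR·Δt = 5.702 × 10^5 L.
Runoff depth d = V / A = 27.42 mm.
C = d / P = 27.42 / 38.8 = 0.71.

C ≈ 0.71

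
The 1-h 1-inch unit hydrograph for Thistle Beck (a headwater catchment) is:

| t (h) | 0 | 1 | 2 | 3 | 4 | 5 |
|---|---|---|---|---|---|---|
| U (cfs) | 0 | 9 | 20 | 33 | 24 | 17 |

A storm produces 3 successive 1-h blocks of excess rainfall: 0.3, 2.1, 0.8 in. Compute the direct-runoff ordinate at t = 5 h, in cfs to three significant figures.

Q ≈ 81.9 cfs

By discrete convolution, Q_j = Σ (P_i / 1 in) · U_{j−i}.
At t = 5 h (j=5): Q = (0.3/1)·17 + (2.1/1)·24 + (0.8/1)·33 = 81.9 cfs.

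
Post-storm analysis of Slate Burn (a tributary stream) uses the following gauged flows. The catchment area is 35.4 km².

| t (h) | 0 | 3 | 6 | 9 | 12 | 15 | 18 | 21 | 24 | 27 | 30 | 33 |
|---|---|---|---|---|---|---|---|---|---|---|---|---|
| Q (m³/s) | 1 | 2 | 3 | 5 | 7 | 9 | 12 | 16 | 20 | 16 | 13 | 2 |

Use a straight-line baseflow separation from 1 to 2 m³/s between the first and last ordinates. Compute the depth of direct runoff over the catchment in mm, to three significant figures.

Direct runoff: 0.00, 0.91, 1.82, 3.73, 5.64, 7.55, 10.45, 14.36, 18.27, 14.18, 11.09, 0.00 m³/s; ΣQ_DR = 88.00 m³/s.
V = ΣQ_DR · Δt = 88.00 × 10800 s = 9.504 × 10^5 m³.
Over A = 35.4 km², depth = V / A = 26.8 mm.

d ≈ 26.8 mm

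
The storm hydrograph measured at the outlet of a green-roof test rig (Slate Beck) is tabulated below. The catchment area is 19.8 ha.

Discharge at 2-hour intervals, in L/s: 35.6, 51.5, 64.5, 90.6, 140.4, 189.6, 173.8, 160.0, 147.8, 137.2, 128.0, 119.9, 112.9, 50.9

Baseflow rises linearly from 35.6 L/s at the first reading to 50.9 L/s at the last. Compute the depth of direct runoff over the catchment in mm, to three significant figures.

d ≈ 36.3 mm

Direct runoff: 0.00, 14.72, 26.55, 51.47, 100.09, 148.12, 131.14, 116.16, 102.78, 91.01, 80.63, 71.35, 63.18, 0.00 L/s; ΣQ_DR = 997.2 L/s.
V = ΣQ_DR · Δt = 997.2 × 7200 s = 7.180 × 10^6 L.
Over A = 19.8 ha, depth = V / A = 36.3 mm.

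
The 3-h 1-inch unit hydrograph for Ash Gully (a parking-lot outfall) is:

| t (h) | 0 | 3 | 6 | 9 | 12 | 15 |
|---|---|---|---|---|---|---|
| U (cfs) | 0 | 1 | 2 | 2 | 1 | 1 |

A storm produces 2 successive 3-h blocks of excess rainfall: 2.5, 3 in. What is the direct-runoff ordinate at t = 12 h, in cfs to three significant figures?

By discrete convolution, Q_j = Σ (P_i / 1 in) · U_{j−i}.
At t = 12 h (j=4): Q = (2.5/1)·1 + (3/1)·2 = 8.50 cfs.

Q ≈ 8.50 cfs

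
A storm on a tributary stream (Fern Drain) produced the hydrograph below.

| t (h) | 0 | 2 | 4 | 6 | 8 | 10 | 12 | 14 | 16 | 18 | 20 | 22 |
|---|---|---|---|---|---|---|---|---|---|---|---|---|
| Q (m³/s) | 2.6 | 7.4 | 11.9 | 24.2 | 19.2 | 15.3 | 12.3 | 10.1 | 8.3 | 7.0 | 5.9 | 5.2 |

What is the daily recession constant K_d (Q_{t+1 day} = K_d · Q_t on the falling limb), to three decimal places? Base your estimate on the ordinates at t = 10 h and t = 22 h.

Between t = 10 h and t = 22 h the flow falls from 15.3 to 5.2 m³/s over 6×2 h = 12 h.
Per-interval ratio K = (5.2/15.3)^(1/6) = 0.8354; K_d = K^(24/2) = 0.116.

K_d ≈ 0.116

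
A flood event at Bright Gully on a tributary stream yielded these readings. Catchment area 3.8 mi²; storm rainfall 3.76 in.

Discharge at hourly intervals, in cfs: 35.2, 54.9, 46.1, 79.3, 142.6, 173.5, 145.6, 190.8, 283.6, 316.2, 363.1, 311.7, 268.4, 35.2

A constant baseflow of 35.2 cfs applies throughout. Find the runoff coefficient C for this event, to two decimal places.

C ≈ 0.21

ΣQ_DR = 1953 cfs; V = ΣQ_DR·Δt = 7.032 × 10^6 ft³.
Runoff depth d = V / A = 0.7966 in.
C = d / P = 0.7966 / 3.76 = 0.21.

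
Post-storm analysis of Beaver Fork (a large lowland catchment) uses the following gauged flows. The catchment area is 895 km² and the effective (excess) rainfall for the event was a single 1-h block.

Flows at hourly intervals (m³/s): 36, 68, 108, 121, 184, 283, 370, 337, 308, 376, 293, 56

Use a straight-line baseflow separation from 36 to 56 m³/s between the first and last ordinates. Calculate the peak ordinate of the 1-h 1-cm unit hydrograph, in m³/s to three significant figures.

Direct runoff: 0.00, 30.18, 68.36, 79.55, 140.73, 237.91, 323.09, 288.27, 257.45, 323.64, 238.82, 0.00 m³/s; ΣQ_DR = 1988 m³/s, peak = 323.64 m³/s.
Runoff depth d = ΣQ_DR·Δt / A = 1988 × 3600 / (895 km²) = 7.996 mm.
The 1-cm UH is the DRH scaled by (10 mm)/d, so U_p = 323.64 × 10/7.996 = 405 m³/s.

U_p ≈ 405 m³/s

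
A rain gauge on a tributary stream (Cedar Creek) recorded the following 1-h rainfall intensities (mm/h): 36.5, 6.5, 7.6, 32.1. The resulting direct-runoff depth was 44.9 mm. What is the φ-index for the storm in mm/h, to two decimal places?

φ ≈ 11.85 mm/h

Only the 2 blocks with intensity above φ contribute runoff: 36.5, 32.1 mm/h.
Σ(I−φ)·Δt = d  ⇒  (36.5+32.1 − 2φ)·1 = 44.9
φ = (68.60 − 44.9/1) / 2 = 11.85 mm/h.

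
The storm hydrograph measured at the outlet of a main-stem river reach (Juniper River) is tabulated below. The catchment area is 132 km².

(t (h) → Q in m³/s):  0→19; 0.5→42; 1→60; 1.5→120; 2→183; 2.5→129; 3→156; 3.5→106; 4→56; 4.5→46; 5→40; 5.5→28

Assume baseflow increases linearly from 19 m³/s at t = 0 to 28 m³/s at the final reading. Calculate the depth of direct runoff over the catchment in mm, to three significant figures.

d ≈ 9.59 mm

Direct runoff: 0.00, 22.18, 39.36, 98.55, 160.73, 105.91, 132.09, 81.27, 30.45, 19.64, 12.82, 0.00 m³/s; ΣQ_DR = 703.0 m³/s.
V = ΣQ_DR · Δt = 703.0 × 1800 s = 1.265 × 10^6 m³.
Over A = 132 km², depth = V / A = 9.59 mm.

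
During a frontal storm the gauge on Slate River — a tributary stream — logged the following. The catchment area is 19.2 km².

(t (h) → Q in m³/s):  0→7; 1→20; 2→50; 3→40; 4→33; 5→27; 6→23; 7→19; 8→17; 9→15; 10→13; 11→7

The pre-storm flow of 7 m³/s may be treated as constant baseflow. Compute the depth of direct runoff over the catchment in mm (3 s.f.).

d ≈ 35.1 mm

Direct runoff: 0.0, 13.0, 43.0, 33.0, 26.0, 20.0, 16.0, 12.0, 10.0, 8.0, 6.0, 0.0 m³/s; ΣQ_DR = 187.0 m³/s.
V = ΣQ_DR · Δt = 187.0 × 3600 s = 6.732 × 10^5 m³.
Over A = 19.2 km², depth = V / A = 35.1 mm.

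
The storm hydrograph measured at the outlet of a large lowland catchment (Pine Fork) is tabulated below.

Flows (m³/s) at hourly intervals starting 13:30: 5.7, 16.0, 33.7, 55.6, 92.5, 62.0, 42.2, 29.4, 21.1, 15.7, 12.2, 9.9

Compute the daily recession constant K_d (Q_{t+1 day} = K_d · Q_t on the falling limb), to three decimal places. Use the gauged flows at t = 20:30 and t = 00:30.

K_d ≈ 0.001

Between t = 20:30 and t = 00:30 the flow falls from 29.4 to 9.9 m³/s over 4×1 h = 4 h.
Per-interval ratio K = (9.9/29.4)^(1/4) = 0.7618; K_d = K^(24/1) = 0.001.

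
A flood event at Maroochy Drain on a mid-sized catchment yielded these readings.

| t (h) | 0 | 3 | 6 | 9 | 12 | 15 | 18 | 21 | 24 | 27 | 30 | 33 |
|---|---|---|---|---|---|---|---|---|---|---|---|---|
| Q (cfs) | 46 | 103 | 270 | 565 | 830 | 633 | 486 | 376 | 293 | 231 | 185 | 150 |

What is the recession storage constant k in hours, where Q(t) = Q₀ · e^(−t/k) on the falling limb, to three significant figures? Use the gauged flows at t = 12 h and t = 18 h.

k ≈ 11.2 h

On the falling limb, Q drops from 830 to 486 cfs between t = 12 h and t = 18 h (Δt = 6 h).
k = −Δt / ln(Q₂/Q₁) = −6 / ln(486/830) = 11.2 h.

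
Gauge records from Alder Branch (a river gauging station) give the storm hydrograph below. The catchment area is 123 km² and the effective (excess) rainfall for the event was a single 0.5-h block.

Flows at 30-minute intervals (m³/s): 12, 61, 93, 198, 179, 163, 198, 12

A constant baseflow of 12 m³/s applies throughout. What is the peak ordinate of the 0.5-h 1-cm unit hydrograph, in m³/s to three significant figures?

U_p ≈ 155 m³/s

Direct runoff: 0.0, 49.0, 81.0, 186.0, 167.0, 151.0, 186.0, 0.0 m³/s; ΣQ_DR = 820.0 m³/s, peak = 186.0 m³/s.
Runoff depth d = ΣQ_DR·Δt / A = 820.0 × 1800 / (123 km²) = 12.00 mm.
The 1-cm UH is the DRH scaled by (10 mm)/d, so U_p = 186.0 × 10/12.00 = 155 m³/s.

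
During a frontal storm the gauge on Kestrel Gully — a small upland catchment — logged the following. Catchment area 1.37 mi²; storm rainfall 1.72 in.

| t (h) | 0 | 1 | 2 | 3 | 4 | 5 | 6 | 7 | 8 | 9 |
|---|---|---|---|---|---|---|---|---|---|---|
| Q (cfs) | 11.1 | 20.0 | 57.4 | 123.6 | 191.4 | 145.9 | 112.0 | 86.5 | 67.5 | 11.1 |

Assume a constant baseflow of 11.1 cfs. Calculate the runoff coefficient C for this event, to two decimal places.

ΣQ_DR = 715.5 cfs; V = ΣQ_DR·Δt = 2.576 × 10^6 ft³.
Runoff depth d = V / A = 0.8093 in.
C = d / P = 0.8093 / 1.72 = 0.47.

C ≈ 0.47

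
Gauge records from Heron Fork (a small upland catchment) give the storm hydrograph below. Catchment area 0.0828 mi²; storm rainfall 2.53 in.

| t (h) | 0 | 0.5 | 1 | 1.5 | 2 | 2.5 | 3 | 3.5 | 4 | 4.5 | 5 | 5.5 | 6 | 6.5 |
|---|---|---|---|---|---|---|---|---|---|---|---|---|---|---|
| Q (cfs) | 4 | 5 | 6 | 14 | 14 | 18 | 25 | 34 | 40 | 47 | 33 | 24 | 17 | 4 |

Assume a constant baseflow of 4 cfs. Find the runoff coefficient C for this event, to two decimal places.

C ≈ 0.85

ΣQ_DR = 229.0 cfs; V = ΣQ_DR·Δt = 4.122 × 10^5 ft³.
Runoff depth d = V / A = 2.143 in.
C = d / P = 2.143 / 2.53 = 0.85.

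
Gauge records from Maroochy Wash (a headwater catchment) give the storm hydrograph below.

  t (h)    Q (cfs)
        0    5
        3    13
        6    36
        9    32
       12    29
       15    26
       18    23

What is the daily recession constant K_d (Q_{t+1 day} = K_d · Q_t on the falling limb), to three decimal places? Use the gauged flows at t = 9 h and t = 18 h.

K_d ≈ 0.415

Between t = 9 h and t = 18 h the flow falls from 32 to 23 cfs over 3×3 h = 9 h.
Per-interval ratio K = (23/32)^(1/3) = 0.8958; K_d = K^(24/3) = 0.415.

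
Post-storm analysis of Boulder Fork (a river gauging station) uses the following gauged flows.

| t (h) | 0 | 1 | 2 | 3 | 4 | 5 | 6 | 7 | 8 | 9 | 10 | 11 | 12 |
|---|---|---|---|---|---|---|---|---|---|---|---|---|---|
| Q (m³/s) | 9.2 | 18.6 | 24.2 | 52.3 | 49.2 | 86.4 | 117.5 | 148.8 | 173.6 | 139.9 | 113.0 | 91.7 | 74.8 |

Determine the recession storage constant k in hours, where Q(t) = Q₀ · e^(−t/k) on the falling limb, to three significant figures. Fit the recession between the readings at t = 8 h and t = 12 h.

On the falling limb, Q drops from 173.6 to 74.8 m³/s between t = 8 h and t = 12 h (Δt = 4 h).
k = −Δt / ln(Q₂/Q₁) = −4 / ln(74.8/173.6) = 4.75 h.

k ≈ 4.75 h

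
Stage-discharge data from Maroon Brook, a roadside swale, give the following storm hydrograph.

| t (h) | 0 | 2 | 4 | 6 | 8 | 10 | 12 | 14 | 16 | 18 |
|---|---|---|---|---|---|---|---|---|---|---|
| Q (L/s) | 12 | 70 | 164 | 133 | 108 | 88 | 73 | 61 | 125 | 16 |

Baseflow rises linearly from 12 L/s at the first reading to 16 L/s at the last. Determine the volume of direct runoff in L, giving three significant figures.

V ≈ 5.11 × 10^6 L

Direct-runoff ordinates (Q − Q_b): 0.00, 57.56, 151.11, 119.67, 94.22, 73.78, 58.33, 45.89, 109.44, 0.00 L/s.
ΣQ_DR = 710.0 L/s.
With Δt = 2 h = 7200 s, V = ΣQ_DR · Δt = 710.0 × 7200 = 5.11 × 10^6 L.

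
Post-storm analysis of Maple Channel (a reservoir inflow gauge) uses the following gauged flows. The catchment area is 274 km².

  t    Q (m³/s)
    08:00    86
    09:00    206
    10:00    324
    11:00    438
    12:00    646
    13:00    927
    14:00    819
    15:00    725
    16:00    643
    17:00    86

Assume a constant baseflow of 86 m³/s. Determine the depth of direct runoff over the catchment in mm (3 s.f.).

Direct runoff: 0.0, 120.0, 238.0, 352.0, 560.0, 841.0, 733.0, 639.0, 557.0, 0.0 m³/s; ΣQ_DR = 4040 m³/s.
V = ΣQ_DR · Δt = 4040 × 3600 s = 1.454 × 10^7 m³.
Over A = 274 km², depth = V / A = 53.1 mm.

d ≈ 53.1 mm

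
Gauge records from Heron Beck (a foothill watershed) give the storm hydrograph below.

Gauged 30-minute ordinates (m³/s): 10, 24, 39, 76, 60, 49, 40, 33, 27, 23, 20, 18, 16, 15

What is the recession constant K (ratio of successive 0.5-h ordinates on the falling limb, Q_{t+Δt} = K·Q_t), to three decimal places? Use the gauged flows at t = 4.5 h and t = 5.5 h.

K ≈ 0.885

Using the recession-limb readings at t = 4.5 h and t = 5.5 h: Q falls from 23 to 18 m³/s over 2 intervals.
K = (Q₂/Q₁)^(1/2) = (18/23)^(1/2) = 0.885.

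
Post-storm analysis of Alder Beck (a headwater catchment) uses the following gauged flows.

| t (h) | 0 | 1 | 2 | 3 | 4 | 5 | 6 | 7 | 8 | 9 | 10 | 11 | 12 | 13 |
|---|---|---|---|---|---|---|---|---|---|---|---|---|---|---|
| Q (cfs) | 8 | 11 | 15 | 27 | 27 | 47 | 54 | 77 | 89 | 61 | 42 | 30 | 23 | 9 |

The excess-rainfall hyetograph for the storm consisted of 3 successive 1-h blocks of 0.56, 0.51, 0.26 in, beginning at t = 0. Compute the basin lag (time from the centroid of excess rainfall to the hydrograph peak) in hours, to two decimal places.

Centroid of excess rainfall: t_c = Σ P_i·t̄_i / ΣP_i = 1.2744 h (block centres at 0.5, 1.5, 2.5 h).
Hydrograph peak occurs at t = 8 h, so basin lag t_L = 8 − 1.2744 = 6.73 h.

t_L ≈ 6.73 h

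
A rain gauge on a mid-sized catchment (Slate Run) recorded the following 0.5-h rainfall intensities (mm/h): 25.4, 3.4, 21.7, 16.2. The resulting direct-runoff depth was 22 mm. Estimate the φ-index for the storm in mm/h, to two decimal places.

φ ≈ 6.43 mm/h

Only the 3 blocks with intensity above φ contribute runoff: 25.4, 21.7, 16.2 mm/h.
Σ(I−φ)·Δt = d  ⇒  (25.4+21.7+16.2 − 3φ)·0.5 = 22
φ = (63.30 − 22/0.5) / 3 = 6.43 mm/h.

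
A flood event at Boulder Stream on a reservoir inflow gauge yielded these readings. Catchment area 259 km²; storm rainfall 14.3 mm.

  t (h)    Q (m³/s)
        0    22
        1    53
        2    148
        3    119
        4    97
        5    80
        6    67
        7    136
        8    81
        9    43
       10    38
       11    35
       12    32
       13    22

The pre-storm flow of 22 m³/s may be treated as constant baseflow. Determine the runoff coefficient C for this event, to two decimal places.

C ≈ 0.65

ΣQ_DR = 665.0 m³/s; V = ΣQ_DR·Δt = 2.394 × 10^6 m³.
Runoff depth d = V / A = 9.243 mm.
C = d / P = 9.243 / 14.3 = 0.65.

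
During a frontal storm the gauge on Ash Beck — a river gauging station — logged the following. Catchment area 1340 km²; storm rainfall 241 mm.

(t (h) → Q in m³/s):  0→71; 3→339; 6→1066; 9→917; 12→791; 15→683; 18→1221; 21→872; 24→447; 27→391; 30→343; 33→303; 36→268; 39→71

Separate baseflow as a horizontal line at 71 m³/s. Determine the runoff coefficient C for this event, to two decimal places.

ΣQ_DR = 6789 m³/s; V = ΣQ_DR·Δt = 7.332 × 10^7 m³.
Runoff depth d = V / A = 54.72 mm.
C = d / P = 54.72 / 241 = 0.23.

C ≈ 0.23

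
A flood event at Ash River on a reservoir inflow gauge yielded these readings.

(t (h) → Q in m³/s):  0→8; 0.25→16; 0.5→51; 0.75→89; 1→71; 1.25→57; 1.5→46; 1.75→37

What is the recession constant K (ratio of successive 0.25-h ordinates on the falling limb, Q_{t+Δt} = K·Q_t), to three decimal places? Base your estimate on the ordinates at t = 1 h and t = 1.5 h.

K ≈ 0.805

Using the recession-limb readings at t = 1 h and t = 1.5 h: Q falls from 71 to 46 m³/s over 2 intervals.
K = (Q₂/Q₁)^(1/2) = (46/71)^(1/2) = 0.805.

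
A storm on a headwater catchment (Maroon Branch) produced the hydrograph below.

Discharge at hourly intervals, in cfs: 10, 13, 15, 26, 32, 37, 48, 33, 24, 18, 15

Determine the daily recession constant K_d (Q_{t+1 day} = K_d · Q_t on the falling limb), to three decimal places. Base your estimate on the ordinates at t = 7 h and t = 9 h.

Between t = 7 h and t = 9 h the flow falls from 33 to 18 cfs over 2×1 h = 2 h.
Per-interval ratio K = (18/33)^(1/2) = 0.7385; K_d = K^(24/1) = 0.001.

K_d ≈ 0.001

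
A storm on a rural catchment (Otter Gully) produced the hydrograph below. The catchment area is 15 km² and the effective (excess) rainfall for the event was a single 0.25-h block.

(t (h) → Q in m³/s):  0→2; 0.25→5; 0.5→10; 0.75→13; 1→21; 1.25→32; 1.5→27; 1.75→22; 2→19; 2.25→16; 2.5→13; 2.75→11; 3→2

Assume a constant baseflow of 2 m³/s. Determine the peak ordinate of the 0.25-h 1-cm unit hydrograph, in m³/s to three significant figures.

Direct runoff: 0.0, 3.0, 8.0, 11.0, 19.0, 30.0, 25.0, 20.0, 17.0, 14.0, 11.0, 9.0, 0.0 m³/s; ΣQ_DR = 167.0 m³/s, peak = 30.0 m³/s.
Runoff depth d = ΣQ_DR·Δt / A = 167.0 × 900 / (15 km²) = 10.02 mm.
The 1-cm UH is the DRH scaled by (10 mm)/d, so U_p = 30.0 × 10/10.02 = 29.9 m³/s.

U_p ≈ 29.9 m³/s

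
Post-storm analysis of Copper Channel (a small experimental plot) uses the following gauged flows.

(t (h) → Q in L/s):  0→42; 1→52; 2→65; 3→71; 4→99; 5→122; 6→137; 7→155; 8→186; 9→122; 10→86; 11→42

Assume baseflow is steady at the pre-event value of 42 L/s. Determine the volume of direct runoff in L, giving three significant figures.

Direct-runoff ordinates (Q − Q_b): 0.0, 10.0, 23.0, 29.0, 57.0, 80.0, 95.0, 113.0, 144.0, 80.0, 44.0, 0.0 L/s.
ΣQ_DR = 675.0 L/s.
With Δt = 1 h = 3600 s, V = ΣQ_DR · Δt = 675.0 × 3600 = 2.43 × 10^6 L.

V ≈ 2.43 × 10^6 L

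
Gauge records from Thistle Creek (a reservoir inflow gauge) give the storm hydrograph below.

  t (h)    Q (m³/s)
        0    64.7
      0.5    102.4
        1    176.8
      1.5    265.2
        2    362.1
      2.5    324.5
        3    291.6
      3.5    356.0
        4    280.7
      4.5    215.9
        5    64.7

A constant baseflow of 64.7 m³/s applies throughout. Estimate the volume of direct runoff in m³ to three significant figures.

Direct-runoff ordinates (Q − Q_b): 0.0, 37.7, 112.1, 200.5, 297.4, 259.8, 226.9, 291.3, 216.0, 151.2, 0.0 m³/s.
ΣQ_DR = 1793 m³/s.
With Δt = 0.5 h = 1800 s, V = ΣQ_DR · Δt = 1793 × 1800 = 3.23 × 10^6 m³.

V ≈ 3.23 × 10^6 m³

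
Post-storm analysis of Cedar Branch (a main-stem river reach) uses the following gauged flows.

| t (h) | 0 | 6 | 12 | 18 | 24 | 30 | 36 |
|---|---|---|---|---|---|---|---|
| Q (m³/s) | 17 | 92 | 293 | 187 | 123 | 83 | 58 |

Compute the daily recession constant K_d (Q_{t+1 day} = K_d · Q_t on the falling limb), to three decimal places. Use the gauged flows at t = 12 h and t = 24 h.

Between t = 12 h and t = 24 h the flow falls from 293 to 123 m³/s over 2×6 h = 12 h.
Per-interval ratio K = (123/293)^(1/2) = 0.6479; K_d = K^(24/6) = 0.176.

K_d ≈ 0.176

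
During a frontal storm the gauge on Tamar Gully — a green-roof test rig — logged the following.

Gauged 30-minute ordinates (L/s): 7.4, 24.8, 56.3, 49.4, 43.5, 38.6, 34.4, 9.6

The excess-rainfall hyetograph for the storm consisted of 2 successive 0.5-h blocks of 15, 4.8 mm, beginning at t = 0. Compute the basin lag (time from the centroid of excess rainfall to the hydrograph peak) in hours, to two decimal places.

t_L ≈ 0.63 h

Centroid of excess rainfall: t_c = Σ P_i·t̄_i / ΣP_i = 0.3712 h (block centres at 0.25, 0.75 h).
Hydrograph peak occurs at t = 1 h, so basin lag t_L = 1 − 0.3712 = 0.63 h.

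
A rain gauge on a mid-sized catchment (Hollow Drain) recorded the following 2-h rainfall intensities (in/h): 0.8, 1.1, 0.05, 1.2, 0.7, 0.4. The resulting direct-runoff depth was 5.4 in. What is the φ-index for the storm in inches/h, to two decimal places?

φ ≈ 0.30 in/h

Only the 5 blocks with intensity above φ contribute runoff: 0.8, 1.1, 1.2, 0.7, 0.4 in/h.
Σ(I−φ)·Δt = d  ⇒  (0.8+1.1+1.2+0.7+0.4 − 5φ)·2 = 5.4
φ = (4.200 − 5.4/2) / 5 = 0.30 in/h.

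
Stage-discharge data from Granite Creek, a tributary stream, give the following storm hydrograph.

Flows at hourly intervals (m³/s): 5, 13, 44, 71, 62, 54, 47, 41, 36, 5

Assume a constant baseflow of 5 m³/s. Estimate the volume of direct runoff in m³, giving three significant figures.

Direct-runoff ordinates (Q − Q_b): 0.0, 8.0, 39.0, 66.0, 57.0, 49.0, 42.0, 36.0, 31.0, 0.0 m³/s.
ΣQ_DR = 328.0 m³/s.
With Δt = 1 h = 3600 s, V = ΣQ_DR · Δt = 328.0 × 3600 = 1.18 × 10^6 m³.

V ≈ 1.18 × 10^6 m³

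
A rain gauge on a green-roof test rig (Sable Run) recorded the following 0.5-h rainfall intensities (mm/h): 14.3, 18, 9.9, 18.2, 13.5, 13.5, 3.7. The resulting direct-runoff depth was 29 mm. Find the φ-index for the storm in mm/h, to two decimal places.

Only the 6 blocks with intensity above φ contribute runoff: 14.3, 18, 9.9, 18.2, 13.5, 13.5 mm/h.
Σ(I−φ)·Δt = d  ⇒  (14.3+18+9.9+18.2+13.5+13.5 − 6φ)·0.5 = 29
φ = (87.40 − 29/0.5) / 6 = 4.90 mm/h.

φ ≈ 4.90 mm/h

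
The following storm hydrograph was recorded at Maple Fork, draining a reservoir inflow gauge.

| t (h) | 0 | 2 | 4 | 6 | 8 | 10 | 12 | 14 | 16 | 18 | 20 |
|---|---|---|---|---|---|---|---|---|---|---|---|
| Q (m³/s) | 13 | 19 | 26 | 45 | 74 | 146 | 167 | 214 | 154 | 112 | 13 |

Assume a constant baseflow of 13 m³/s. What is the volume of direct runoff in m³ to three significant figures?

V ≈ 6.05 × 10^6 m³

Direct-runoff ordinates (Q − Q_b): 0.0, 6.0, 13.0, 32.0, 61.0, 133.0, 154.0, 201.0, 141.0, 99.0, 0.0 m³/s.
ΣQ_DR = 840.0 m³/s.
With Δt = 2 h = 7200 s, V = ΣQ_DR · Δt = 840.0 × 7200 = 6.05 × 10^6 m³.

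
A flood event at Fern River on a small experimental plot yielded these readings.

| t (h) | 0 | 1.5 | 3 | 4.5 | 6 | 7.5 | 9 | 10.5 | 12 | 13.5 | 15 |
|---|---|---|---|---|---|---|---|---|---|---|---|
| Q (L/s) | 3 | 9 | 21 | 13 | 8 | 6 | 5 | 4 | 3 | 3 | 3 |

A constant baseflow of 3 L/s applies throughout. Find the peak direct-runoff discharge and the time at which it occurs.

Subtracting baseflow gives direct-runoff ordinates: 0.0, 6.0, 18.0, 10.0, 5.0, 3.0, 2.0, 1.0, 0.0, 0.0, 0.0 L/s.
The maximum is 18.0 L/s, occurring at the reading for t = 3 h.

Q_p = 18.0 L/s at t = 3 h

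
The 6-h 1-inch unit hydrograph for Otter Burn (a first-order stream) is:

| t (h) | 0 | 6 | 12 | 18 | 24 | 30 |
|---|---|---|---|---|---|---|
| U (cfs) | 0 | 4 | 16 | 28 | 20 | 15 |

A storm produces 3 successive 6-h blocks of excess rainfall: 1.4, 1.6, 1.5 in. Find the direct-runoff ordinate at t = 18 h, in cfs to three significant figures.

Q ≈ 70.8 cfs

By discrete convolution, Q_j = Σ (P_i / 1 in) · U_{j−i}.
At t = 18 h (j=3): Q = (1.4/1)·28 + (1.6/1)·16 + (1.5/1)·4 = 70.8 cfs.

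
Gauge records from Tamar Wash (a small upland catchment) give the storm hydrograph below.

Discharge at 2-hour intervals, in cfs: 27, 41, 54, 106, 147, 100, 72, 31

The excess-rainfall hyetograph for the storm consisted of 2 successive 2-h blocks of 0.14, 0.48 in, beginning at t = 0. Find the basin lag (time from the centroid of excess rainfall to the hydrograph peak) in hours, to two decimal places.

t_L ≈ 5.45 h

Centroid of excess rainfall: t_c = Σ P_i·t̄_i / ΣP_i = 2.5484 h (block centres at 1, 3 h).
Hydrograph peak occurs at t = 8 h, so basin lag t_L = 8 − 2.5484 = 5.45 h.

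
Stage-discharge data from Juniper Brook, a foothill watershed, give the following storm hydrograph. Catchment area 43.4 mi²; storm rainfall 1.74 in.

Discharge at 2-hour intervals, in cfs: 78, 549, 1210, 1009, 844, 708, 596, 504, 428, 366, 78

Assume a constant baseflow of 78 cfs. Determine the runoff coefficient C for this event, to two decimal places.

C ≈ 0.23

ΣQ_DR = 5512 cfs; V = ΣQ_DR·Δt = 3.969 × 10^7 ft³.
Runoff depth d = V / A = 0.3936 in.
C = d / P = 0.3936 / 1.74 = 0.23.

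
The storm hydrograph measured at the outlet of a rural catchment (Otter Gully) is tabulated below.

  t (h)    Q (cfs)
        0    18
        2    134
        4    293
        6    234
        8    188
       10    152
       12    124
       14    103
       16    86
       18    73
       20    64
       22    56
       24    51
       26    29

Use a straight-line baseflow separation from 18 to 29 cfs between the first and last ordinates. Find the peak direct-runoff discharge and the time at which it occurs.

Subtracting baseflow gives direct-runoff ordinates: 0.00, 115.15, 273.31, 213.46, 166.62, 129.77, 100.92, 79.08, 61.23, 47.38, 37.54, 28.69, 22.85, 0.00 cfs.
The maximum is 273.31 cfs, occurring at the reading for t = 4 h.

Q_p = 273.31 cfs at t = 4 h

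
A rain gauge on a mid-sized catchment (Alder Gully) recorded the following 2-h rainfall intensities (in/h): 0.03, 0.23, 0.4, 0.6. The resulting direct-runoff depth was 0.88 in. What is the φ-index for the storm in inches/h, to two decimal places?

φ ≈ 0.28 in/h

Only the 2 blocks with intensity above φ contribute runoff: 0.4, 0.6 in/h.
Σ(I−φ)·Δt = d  ⇒  (0.4+0.6 − 2φ)·2 = 0.88
φ = (1.000 − 0.88/2) / 2 = 0.28 in/h.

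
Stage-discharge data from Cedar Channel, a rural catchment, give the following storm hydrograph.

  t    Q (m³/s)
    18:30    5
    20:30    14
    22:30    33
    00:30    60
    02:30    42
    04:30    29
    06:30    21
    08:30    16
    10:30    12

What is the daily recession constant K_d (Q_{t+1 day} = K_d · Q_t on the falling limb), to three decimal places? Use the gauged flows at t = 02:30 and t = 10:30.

Between t = 02:30 and t = 10:30 the flow falls from 42 to 12 m³/s over 4×2 h = 8 h.
Per-interval ratio K = (12/42)^(1/4) = 0.7311; K_d = K^(24/2) = 0.023.

K_d ≈ 0.023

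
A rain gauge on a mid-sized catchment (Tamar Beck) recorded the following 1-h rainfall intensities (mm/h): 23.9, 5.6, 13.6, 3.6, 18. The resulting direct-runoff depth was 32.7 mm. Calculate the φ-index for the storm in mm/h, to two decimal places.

φ ≈ 7.60 mm/h

Only the 3 blocks with intensity above φ contribute runoff: 23.9, 13.6, 18 mm/h.
Σ(I−φ)·Δt = d  ⇒  (23.9+13.6+18 − 3φ)·1 = 32.7
φ = (55.50 − 32.7/1) / 3 = 7.60 mm/h.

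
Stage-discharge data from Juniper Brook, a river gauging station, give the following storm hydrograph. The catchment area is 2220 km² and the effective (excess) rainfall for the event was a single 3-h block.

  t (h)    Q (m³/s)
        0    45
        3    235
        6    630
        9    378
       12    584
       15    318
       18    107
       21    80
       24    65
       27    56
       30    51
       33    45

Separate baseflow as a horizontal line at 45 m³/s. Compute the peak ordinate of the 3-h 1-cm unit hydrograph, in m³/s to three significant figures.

Direct runoff: 0.0, 190.0, 585.0, 333.0, 539.0, 273.0, 62.0, 35.0, 20.0, 11.0, 6.0, 0.0 m³/s; ΣQ_DR = 2054 m³/s, peak = 585.0 m³/s.
Runoff depth d = ΣQ_DR·Δt / A = 2054 × 10800 / (2220 km²) = 9.992 mm.
The 1-cm UH is the DRH scaled by (10 mm)/d, so U_p = 585.0 × 10/9.992 = 585 m³/s.

U_p ≈ 585 m³/s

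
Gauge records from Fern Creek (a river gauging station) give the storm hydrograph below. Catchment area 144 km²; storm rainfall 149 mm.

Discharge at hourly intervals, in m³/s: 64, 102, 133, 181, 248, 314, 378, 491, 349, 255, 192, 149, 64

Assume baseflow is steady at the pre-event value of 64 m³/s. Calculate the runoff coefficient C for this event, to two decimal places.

ΣQ_DR = 2088 m³/s; V = ΣQ_DR·Δt = 7.517 × 10^6 m³.
Runoff depth d = V / A = 52.20 mm.
C = d / P = 52.20 / 149 = 0.35.

C ≈ 0.35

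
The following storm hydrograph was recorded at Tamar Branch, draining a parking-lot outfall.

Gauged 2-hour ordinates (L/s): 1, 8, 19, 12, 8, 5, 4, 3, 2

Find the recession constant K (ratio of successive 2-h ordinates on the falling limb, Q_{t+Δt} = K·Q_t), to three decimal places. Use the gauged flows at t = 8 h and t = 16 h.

Using the recession-limb readings at t = 8 h and t = 16 h: Q falls from 8 to 2 L/s over 4 intervals.
K = (Q₂/Q₁)^(1/4) = (2/8)^(1/4) = 0.707.

K ≈ 0.707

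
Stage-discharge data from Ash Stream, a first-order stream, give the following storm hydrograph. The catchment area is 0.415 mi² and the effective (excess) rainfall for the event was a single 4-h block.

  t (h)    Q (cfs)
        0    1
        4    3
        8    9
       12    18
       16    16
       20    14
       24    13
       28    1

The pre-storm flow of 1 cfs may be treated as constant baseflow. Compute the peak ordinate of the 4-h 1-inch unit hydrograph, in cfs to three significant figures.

Direct runoff: 0.0, 2.0, 8.0, 17.0, 15.0, 13.0, 12.0, 0.0 cfs; ΣQ_DR = 67.00 cfs, peak = 17.0 cfs.
Runoff depth d = ΣQ_DR·Δt / A = 67.00 × 14400 / (0.415 mi²) = 1.001 in.
The 1-inch UH is the DRH scaled by (1 in)/d, so U_p = 17.0 × 1/1.001 = 17.0 cfs.

U_p ≈ 17.0 cfs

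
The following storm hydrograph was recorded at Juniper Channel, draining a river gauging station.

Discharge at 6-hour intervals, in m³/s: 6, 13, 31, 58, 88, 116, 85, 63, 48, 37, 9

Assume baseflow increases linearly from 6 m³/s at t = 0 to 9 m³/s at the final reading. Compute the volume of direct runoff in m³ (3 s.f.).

Direct-runoff ordinates (Q − Q_b): 0.00, 6.70, 24.40, 51.10, 80.80, 108.50, 77.20, 54.90, 39.60, 28.30, 0.00 m³/s.
ΣQ_DR = 471.5 m³/s.
With Δt = 6 h = 21600 s, V = ΣQ_DR · Δt = 471.5 × 21600 = 1.02 × 10^7 m³.

V ≈ 1.02 × 10^7 m³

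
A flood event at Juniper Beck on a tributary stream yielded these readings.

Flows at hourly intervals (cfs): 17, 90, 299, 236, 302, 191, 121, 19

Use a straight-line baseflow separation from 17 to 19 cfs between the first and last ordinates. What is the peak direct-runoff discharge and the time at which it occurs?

Subtracting baseflow gives direct-runoff ordinates: 0.00, 72.71, 281.43, 218.14, 283.86, 172.57, 102.29, 0.00 cfs.
The maximum is 283.86 cfs, occurring at the reading for t = 4 h.

Q_p = 283.86 cfs at t = 4 h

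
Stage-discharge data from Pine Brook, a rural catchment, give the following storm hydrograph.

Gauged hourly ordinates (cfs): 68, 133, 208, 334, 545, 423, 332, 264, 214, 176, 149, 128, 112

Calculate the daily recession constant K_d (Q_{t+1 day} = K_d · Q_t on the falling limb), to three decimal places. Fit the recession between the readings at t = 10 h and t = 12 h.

Between t = 10 h and t = 12 h the flow falls from 149 to 112 cfs over 2×1 h = 2 h.
Per-interval ratio K = (112/149)^(1/2) = 0.8670; K_d = K^(24/1) = 0.033.

K_d ≈ 0.033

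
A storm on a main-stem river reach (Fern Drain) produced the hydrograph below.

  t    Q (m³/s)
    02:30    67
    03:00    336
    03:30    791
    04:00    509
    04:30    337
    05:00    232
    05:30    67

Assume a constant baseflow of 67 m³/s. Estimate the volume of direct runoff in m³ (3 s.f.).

Direct-runoff ordinates (Q − Q_b): 0.0, 269.0, 724.0, 442.0, 270.0, 165.0, 0.0 m³/s.
ΣQ_DR = 1870 m³/s.
With Δt = 0.5 h = 1800 s, V = ΣQ_DR · Δt = 1870 × 1800 = 3.37 × 10^6 m³.

V ≈ 3.37 × 10^6 m³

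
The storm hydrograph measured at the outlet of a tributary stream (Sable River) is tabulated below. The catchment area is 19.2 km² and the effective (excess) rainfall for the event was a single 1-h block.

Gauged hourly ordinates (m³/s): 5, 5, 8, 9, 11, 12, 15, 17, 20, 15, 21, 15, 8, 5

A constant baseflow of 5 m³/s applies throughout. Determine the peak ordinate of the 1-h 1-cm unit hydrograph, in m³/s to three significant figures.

Direct runoff: 0.0, 0.0, 3.0, 4.0, 6.0, 7.0, 10.0, 12.0, 15.0, 10.0, 16.0, 10.0, 3.0, 0.0 m³/s; ΣQ_DR = 96.00 m³/s, peak = 16.0 m³/s.
Runoff depth d = ΣQ_DR·Δt / A = 96.00 × 3600 / (19.2 km²) = 18.00 mm.
The 1-cm UH is the DRH scaled by (10 mm)/d, so U_p = 16.0 × 10/18.00 = 8.89 m³/s.

U_p ≈ 8.89 m³/s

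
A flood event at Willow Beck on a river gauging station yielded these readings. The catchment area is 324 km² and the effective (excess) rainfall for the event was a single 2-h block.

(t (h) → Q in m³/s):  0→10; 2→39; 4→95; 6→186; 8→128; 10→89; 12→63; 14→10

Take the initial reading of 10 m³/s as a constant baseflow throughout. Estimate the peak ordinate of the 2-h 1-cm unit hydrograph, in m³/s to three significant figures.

Direct runoff: 0.0, 29.0, 85.0, 176.0, 118.0, 79.0, 53.0, 0.0 m³/s; ΣQ_DR = 540.0 m³/s, peak = 176.0 m³/s.
Runoff depth d = ΣQ_DR·Δt / A = 540.0 × 7200 / (324 km²) = 12.00 mm.
The 1-cm UH is the DRH scaled by (10 mm)/d, so U_p = 176.0 × 10/12.00 = 147 m³/s.

U_p ≈ 147 m³/s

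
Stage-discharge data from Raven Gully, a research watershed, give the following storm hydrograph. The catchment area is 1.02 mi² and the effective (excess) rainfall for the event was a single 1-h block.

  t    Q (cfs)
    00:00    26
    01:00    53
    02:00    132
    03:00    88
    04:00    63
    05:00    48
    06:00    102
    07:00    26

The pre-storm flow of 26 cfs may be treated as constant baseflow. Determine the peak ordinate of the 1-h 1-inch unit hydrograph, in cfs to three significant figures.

Direct runoff: 0.0, 27.0, 106.0, 62.0, 37.0, 22.0, 76.0, 0.0 cfs; ΣQ_DR = 330.0 cfs, peak = 106.0 cfs.
Runoff depth d = ΣQ_DR·Δt / A = 330.0 × 3600 / (1.02 mi²) = 0.5013 in.
The 1-inch UH is the DRH scaled by (1 in)/d, so U_p = 106.0 × 1/0.5013 = 211 cfs.

U_p ≈ 211 cfs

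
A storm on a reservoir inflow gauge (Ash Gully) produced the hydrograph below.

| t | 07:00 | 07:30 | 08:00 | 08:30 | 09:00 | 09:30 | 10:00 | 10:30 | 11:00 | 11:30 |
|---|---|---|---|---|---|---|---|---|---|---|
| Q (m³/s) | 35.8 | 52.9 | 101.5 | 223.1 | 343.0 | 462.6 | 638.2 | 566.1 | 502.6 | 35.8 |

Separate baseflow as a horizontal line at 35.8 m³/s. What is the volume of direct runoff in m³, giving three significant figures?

V ≈ 4.69 × 10^6 m³

Direct-runoff ordinates (Q − Q_b): 0.0, 17.1, 65.7, 187.3, 307.2, 426.8, 602.4, 530.3, 466.8, 0.0 m³/s.
ΣQ_DR = 2604 m³/s.
With Δt = 0.5 h = 1800 s, V = ΣQ_DR · Δt = 2604 × 1800 = 4.69 × 10^6 m³.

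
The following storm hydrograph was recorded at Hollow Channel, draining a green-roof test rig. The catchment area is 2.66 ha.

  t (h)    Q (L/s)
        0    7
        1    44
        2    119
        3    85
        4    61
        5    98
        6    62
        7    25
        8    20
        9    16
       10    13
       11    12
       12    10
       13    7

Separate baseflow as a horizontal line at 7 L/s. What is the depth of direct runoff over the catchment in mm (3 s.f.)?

Direct runoff: 0.0, 37.0, 112.0, 78.0, 54.0, 91.0, 55.0, 18.0, 13.0, 9.0, 6.0, 5.0, 3.0, 0.0 L/s; ΣQ_DR = 481.0 L/s.
V = ΣQ_DR · Δt = 481.0 × 3600 s = 1.732 × 10^6 L.
Over A = 2.66 ha, depth = V / A = 65.1 mm.

d ≈ 65.1 mm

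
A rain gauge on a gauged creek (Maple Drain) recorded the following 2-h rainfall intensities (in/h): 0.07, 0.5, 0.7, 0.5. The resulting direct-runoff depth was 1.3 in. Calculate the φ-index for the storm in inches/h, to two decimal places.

φ ≈ 0.35 in/h

Only the 3 blocks with intensity above φ contribute runoff: 0.5, 0.7, 0.5 in/h.
Σ(I−φ)·Δt = d  ⇒  (0.5+0.7+0.5 − 3φ)·2 = 1.3
φ = (1.700 − 1.3/2) / 3 = 0.35 in/h.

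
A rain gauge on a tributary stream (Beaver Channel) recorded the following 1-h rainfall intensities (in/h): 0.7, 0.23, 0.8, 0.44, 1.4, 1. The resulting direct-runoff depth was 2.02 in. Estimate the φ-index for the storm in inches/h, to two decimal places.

Only the 4 blocks with intensity above φ contribute runoff: 0.7, 0.8, 1.4, 1 in/h.
Σ(I−φ)·Δt = d  ⇒  (0.7+0.8+1.4+1 − 4φ)·1 = 2.02
φ = (3.900 − 2.02/1) / 4 = 0.47 in/h.

φ ≈ 0.47 in/h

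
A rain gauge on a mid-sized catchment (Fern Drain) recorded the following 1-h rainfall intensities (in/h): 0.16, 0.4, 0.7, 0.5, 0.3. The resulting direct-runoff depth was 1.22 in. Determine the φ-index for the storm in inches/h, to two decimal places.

Only the 4 blocks with intensity above φ contribute runoff: 0.4, 0.7, 0.5, 0.3 in/h.
Σ(I−φ)·Δt = d  ⇒  (0.4+0.7+0.5+0.3 − 4φ)·1 = 1.22
φ = (1.900 − 1.22/1) / 4 = 0.17 in/h.

φ ≈ 0.17 in/h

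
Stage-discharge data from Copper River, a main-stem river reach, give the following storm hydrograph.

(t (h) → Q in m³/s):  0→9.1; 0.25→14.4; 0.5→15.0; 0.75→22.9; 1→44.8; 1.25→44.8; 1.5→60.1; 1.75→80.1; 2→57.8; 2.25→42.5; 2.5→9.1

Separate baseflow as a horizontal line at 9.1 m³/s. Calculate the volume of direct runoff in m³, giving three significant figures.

V ≈ 2.70 × 10^5 m³

Direct-runoff ordinates (Q − Q_b): 0.0, 5.3, 5.9, 13.8, 35.7, 35.7, 51.0, 71.0, 48.7, 33.4, 0.0 m³/s.
ΣQ_DR = 300.5 m³/s.
With Δt = 0.25 h = 900 s, V = ΣQ_DR · Δt = 300.5 × 900 = 2.70 × 10^5 m³.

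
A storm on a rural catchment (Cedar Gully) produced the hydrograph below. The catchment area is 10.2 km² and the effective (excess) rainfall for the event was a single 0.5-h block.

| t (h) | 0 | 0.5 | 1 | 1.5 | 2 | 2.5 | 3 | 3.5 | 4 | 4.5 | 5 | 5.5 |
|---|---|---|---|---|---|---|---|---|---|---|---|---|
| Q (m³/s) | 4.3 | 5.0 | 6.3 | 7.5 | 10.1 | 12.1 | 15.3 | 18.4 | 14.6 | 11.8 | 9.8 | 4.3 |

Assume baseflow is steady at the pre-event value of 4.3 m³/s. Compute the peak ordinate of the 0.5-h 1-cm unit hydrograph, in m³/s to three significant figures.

U_p ≈ 11.8 m³/s

Direct runoff: 0.0, 0.7, 2.0, 3.2, 5.8, 7.8, 11.0, 14.1, 10.3, 7.5, 5.5, 0.0 m³/s; ΣQ_DR = 67.90 m³/s, peak = 14.1 m³/s.
Runoff depth d = ΣQ_DR·Δt / A = 67.90 × 1800 / (10.2 km²) = 11.98 mm.
The 1-cm UH is the DRH scaled by (10 mm)/d, so U_p = 14.1 × 10/11.98 = 11.8 m³/s.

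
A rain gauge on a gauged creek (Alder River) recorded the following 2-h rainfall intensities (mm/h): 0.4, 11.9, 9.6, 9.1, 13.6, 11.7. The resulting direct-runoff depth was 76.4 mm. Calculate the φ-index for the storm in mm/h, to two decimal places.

φ ≈ 3.54 mm/h

Only the 5 blocks with intensity above φ contribute runoff: 11.9, 9.6, 9.1, 13.6, 11.7 mm/h.
Σ(I−φ)·Δt = d  ⇒  (11.9+9.6+9.1+13.6+11.7 − 5φ)·2 = 76.4
φ = (55.90 − 76.4/2) / 5 = 3.54 mm/h.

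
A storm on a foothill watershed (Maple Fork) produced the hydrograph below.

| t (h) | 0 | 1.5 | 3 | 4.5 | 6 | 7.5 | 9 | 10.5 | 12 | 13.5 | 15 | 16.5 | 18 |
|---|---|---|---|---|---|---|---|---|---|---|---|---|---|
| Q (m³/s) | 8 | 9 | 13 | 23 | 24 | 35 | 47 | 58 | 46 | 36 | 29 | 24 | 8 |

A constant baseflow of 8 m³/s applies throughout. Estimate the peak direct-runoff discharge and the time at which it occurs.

Q_p = 50.0 m³/s at t = 10.5 h

Subtracting baseflow gives direct-runoff ordinates: 0.0, 1.0, 5.0, 15.0, 16.0, 27.0, 39.0, 50.0, 38.0, 28.0, 21.0, 16.0, 0.0 m³/s.
The maximum is 50.0 m³/s, occurring at the reading for t = 10.5 h.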